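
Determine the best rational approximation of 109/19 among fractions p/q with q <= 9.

23/4

Expand x = 109/19 as a continued fraction with the Euclidean algorithm:
  109 = 5*19 + 14, so a_0 = 5.
  19 = 1*14 + 5, so a_1 = 1.
  14 = 2*5 + 4, so a_2 = 2.
  5 = 1*4 + 1, so a_3 = 1.
  4 = 4*1 + 0, so a_4 = 4.
so x = [5; 1, 2, 1, 4].
Convergents (p_i = a_i*p_{i-1} + p_{i-2}, q_i = a_i*q_{i-1} + q_{i-2} with p_{-2}=0, p_{-1}=1, q_{-2}=1, q_{-1}=0), until the denominator exceeds 9:
  i=0: a_0=5, p_0 = 5*1 + 0 = 5, q_0 = 5*0 + 1 = 1.
  i=1: a_1=1, p_1 = 1*5 + 1 = 6, q_1 = 1*1 + 0 = 1.
  i=2: a_2=2, p_2 = 2*6 + 5 = 17, q_2 = 2*1 + 1 = 3.
  i=3: a_3=1, p_3 = 1*17 + 6 = 23, q_3 = 1*3 + 1 = 4.
  i=4: a_4=4, p_4 = 4*23 + 17 = 109, q_4 = 4*4 + 3 = 19.
q_4 = 19 > 9, so the last convergent with denominator <= 9 is p_3/q_3 = 23/4.
The closest fraction with denominator <= 9 is either p_3/q_3 or the intermediate fraction (k*p_3 + p_2)/(k*q_3 + q_2) with the largest k >= 1 whose denominator stays <= 9; these approach x as k grows, and every other convergent or intermediate fraction in range is farther away.
Largest k: floor((9 - q_2)/q_3) = floor((9 - 3)/4) = 1.
That gives (1*23 + 17)/(1*4 + 3) = 40/7.
Compare the errors: |x - 23/4| = |109*4 - 23*19|/(19*4) = 1/76, and |x - 40/7| = |109*7 - 40*19|/(19*7) = 3/133.
Cross-multiplying, 1*133 = 133 < 228 = 3*76, so 1/76 is smaller: the convergent 23/4 is closer to x than 40/7.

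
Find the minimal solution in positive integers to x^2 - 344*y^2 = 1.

(x, y) = (10405, 561)

First expand sqrt(344) as a continued fraction. With x_i = (sqrt(344) + m_i)/d_i and (m_0, d_0) = (0, 1): a_0 = floor(sqrt(344)) = 18, since 18^2 = 324 <= 344 < 361 = 19^2.
Iterate m_{i+1} = d_i*a_i - m_i, d_{i+1} = (344 - m_{i+1}^2)/d_i, a_{i+1} = floor((a_0 + m_{i+1})/d_{i+1}):
  m_1 = 1*18 - 0 = 18, d_1 = (344 - 18^2)/1 = 20/1 = 20, a_1 = floor((18 + 18)/20) = 1.
  m_2 = 20*1 - 18 = 2, d_2 = (344 - 2^2)/20 = 340/20 = 17, a_2 = floor((18 + 2)/17) = 1.
  m_3 = 17*1 - 2 = 15, d_3 = (344 - 15^2)/17 = 119/17 = 7, a_3 = floor((18 + 15)/7) = 4.
  m_4 = 7*4 - 15 = 13, d_4 = (344 - 13^2)/7 = 175/7 = 25, a_4 = floor((18 + 13)/25) = 1.
  m_5 = 25*1 - 13 = 12, d_5 = (344 - 12^2)/25 = 200/25 = 8, a_5 = floor((18 + 12)/8) = 3.
  m_6 = 8*3 - 12 = 12, d_6 = (344 - 12^2)/8 = 200/8 = 25, a_6 = floor((18 + 12)/25) = 1.
  m_7 = 25*1 - 12 = 13, d_7 = (344 - 13^2)/25 = 175/25 = 7, a_7 = floor((18 + 13)/7) = 4.
  m_8 = 7*4 - 13 = 15, d_8 = (344 - 15^2)/7 = 119/7 = 17, a_8 = floor((18 + 15)/17) = 1.
  m_9 = 17*1 - 15 = 2, d_9 = (344 - 2^2)/17 = 340/17 = 20, a_9 = floor((18 + 2)/20) = 1.
  m_10 = 20*1 - 2 = 18, d_10 = (344 - 18^2)/20 = 20/20 = 1, a_10 = floor((18 + 18)/1) = 36.
  m_11 = 1*36 - 18 = 18, d_11 = (344 - 18^2)/1 = 20/1 = 20: (m_11, d_11) = (m_1, d_1) = (18, 20), so from here the quotients repeat a_1, ..., a_10; the period length is 10.
So sqrt(344) = [18; (1, 1, 4, 1, 3, 1, 4, 1, 1, 36)] with period length k = 10.
k is even, so the fundamental solution of x^2 - 344y^2 = 1 is (p_{k-1}, q_{k-1}) = (p_9, q_9); compute convergents through index 9.
Convergents (p_i = a_i*p_{i-1} + p_{i-2}, q_i = a_i*q_{i-1} + q_{i-2} with p_{-2}=0, p_{-1}=1, q_{-2}=1, q_{-1}=0):
  i=0: a_0=18, p_0 = 18*1 + 0 = 18, q_0 = 18*0 + 1 = 1.
  i=1: a_1=1, p_1 = 1*18 + 1 = 19, q_1 = 1*1 + 0 = 1.
  i=2: a_2=1, p_2 = 1*19 + 18 = 37, q_2 = 1*1 + 1 = 2.
  i=3: a_3=4, p_3 = 4*37 + 19 = 167, q_3 = 4*2 + 1 = 9.
  i=4: a_4=1, p_4 = 1*167 + 37 = 204, q_4 = 1*9 + 2 = 11.
  i=5: a_5=3, p_5 = 3*204 + 167 = 779, q_5 = 3*11 + 9 = 42.
  i=6: a_6=1, p_6 = 1*779 + 204 = 983, q_6 = 1*42 + 11 = 53.
  i=7: a_7=4, p_7 = 4*983 + 779 = 4711, q_7 = 4*53 + 42 = 254.
  i=8: a_8=1, p_8 = 1*4711 + 983 = 5694, q_8 = 1*254 + 53 = 307.
  i=9: a_9=1, p_9 = 1*5694 + 4711 = 10405, q_9 = 1*307 + 254 = 561.
Check: 10405^2 - 344*561^2 = 108264025 - 108264024 = 1, so (x, y) = (10405, 561) solves the equation, and by the theorem it is the least positive solution.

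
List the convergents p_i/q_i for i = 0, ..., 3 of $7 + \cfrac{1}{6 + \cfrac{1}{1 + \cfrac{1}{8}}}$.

7/1, 43/6, 50/7, 443/62

Using the convergent recurrence p_i = a_i*p_{i-1} + p_{i-2}, q_i = a_i*q_{i-1} + q_{i-2} with p_{-2}=0, p_{-1}=1, q_{-2}=1, q_{-1}=0:
  i=0: a_0=7, p_0 = 7*1 + 0 = 7, q_0 = 7*0 + 1 = 1.
  i=1: a_1=6, p_1 = 6*7 + 1 = 43, q_1 = 6*1 + 0 = 6.
  i=2: a_2=1, p_2 = 1*43 + 7 = 50, q_2 = 1*6 + 1 = 7.
  i=3: a_3=8, p_3 = 8*50 + 43 = 443, q_3 = 8*7 + 6 = 62.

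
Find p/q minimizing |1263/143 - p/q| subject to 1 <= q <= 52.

53/6

Expand x = 1263/143 as a continued fraction with the Euclidean algorithm:
  1263 = 8*143 + 119, so a_0 = 8.
  143 = 1*119 + 24, so a_1 = 1.
  119 = 4*24 + 23, so a_2 = 4.
  24 = 1*23 + 1, so a_3 = 1.
  23 = 23*1 + 0, so a_4 = 23.
so x = [8; 1, 4, 1, 23].
Convergents (p_i = a_i*p_{i-1} + p_{i-2}, q_i = a_i*q_{i-1} + q_{i-2} with p_{-2}=0, p_{-1}=1, q_{-2}=1, q_{-1}=0), until the denominator exceeds 52:
  i=0: a_0=8, p_0 = 8*1 + 0 = 8, q_0 = 8*0 + 1 = 1.
  i=1: a_1=1, p_1 = 1*8 + 1 = 9, q_1 = 1*1 + 0 = 1.
  i=2: a_2=4, p_2 = 4*9 + 8 = 44, q_2 = 4*1 + 1 = 5.
  i=3: a_3=1, p_3 = 1*44 + 9 = 53, q_3 = 1*5 + 1 = 6.
  i=4: a_4=23, p_4 = 23*53 + 44 = 1263, q_4 = 23*6 + 5 = 143.
q_4 = 143 > 52, so the last convergent with denominator <= 52 is p_3/q_3 = 53/6.
The closest fraction with denominator <= 52 is either p_3/q_3 or the intermediate fraction (k*p_3 + p_2)/(k*q_3 + q_2) with the largest k >= 1 whose denominator stays <= 52; these approach x as k grows, and every other convergent or intermediate fraction in range is farther away.
Largest k: floor((52 - q_2)/q_3) = floor((52 - 5)/6) = 7.
That gives (7*53 + 44)/(7*6 + 5) = 415/47.
Compare the errors: |x - 53/6| = |1263*6 - 53*143|/(143*6) = 1/858, and |x - 415/47| = |1263*47 - 415*143|/(143*47) = 16/6721.
Cross-multiplying, 1*6721 = 6721 < 13728 = 16*858, so 1/858 is smaller: the convergent 53/6 is closer to x than 415/47.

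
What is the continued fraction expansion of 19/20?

[0; 1, 19]

Run the Euclidean algorithm on 19 and 20; the successive quotients are the partial quotients a_0, a_1, ... (each step inverts the fractional part left over by the previous one):
  19 = 0*20 + 19, so a_0 = 0.
  20 = 1*19 + 1, so a_1 = 1.
  19 = 19*1 + 0, so a_2 = 19.
The remainder reaches 0 after 3 divisions, so the expansion has 3 partial quotients, read off in order.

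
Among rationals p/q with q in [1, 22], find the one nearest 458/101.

68/15

Expand x = 458/101 as a continued fraction with the Euclidean algorithm:
  458 = 4*101 + 54, so a_0 = 4.
  101 = 1*54 + 47, so a_1 = 1.
  54 = 1*47 + 7, so a_2 = 1.
  47 = 6*7 + 5, so a_3 = 6.
  7 = 1*5 + 2, so a_4 = 1.
  5 = 2*2 + 1, so a_5 = 2.
  2 = 2*1 + 0, so a_6 = 2.
so x = [4; 1, 1, 6, 1, 2, 2].
Convergents (p_i = a_i*p_{i-1} + p_{i-2}, q_i = a_i*q_{i-1} + q_{i-2} with p_{-2}=0, p_{-1}=1, q_{-2}=1, q_{-1}=0), until the denominator exceeds 22:
  i=0: a_0=4, p_0 = 4*1 + 0 = 4, q_0 = 4*0 + 1 = 1.
  i=1: a_1=1, p_1 = 1*4 + 1 = 5, q_1 = 1*1 + 0 = 1.
  i=2: a_2=1, p_2 = 1*5 + 4 = 9, q_2 = 1*1 + 1 = 2.
  i=3: a_3=6, p_3 = 6*9 + 5 = 59, q_3 = 6*2 + 1 = 13.
  i=4: a_4=1, p_4 = 1*59 + 9 = 68, q_4 = 1*13 + 2 = 15.
  i=5: a_5=2, p_5 = 2*68 + 59 = 195, q_5 = 2*15 + 13 = 43.
q_5 = 43 > 22, so the last convergent with denominator <= 22 is p_4/q_4 = 68/15.
The closest fraction with denominator <= 22 is either p_4/q_4 or the intermediate fraction (k*p_4 + p_3)/(k*q_4 + q_3) with the largest k >= 1 whose denominator stays <= 22; these approach x as k grows, and every other convergent or intermediate fraction in range is farther away.
Largest k: floor((22 - q_3)/q_4) = floor((22 - 13)/15) = 0.
Since k = 0, no intermediate fraction beyond p_4/q_4 has denominator <= 22, so the convergent 68/15 is the closest (its error is |458*15 - 68*101|/(101*15) = 2/1515).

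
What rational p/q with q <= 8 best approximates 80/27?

Expand x = 80/27 as a continued fraction with the Euclidean algorithm:
  80 = 2*27 + 26, so a_0 = 2.
  27 = 1*26 + 1, so a_1 = 1.
  26 = 26*1 + 0, so a_2 = 26.
so x = [2; 1, 26].
Convergents (p_i = a_i*p_{i-1} + p_{i-2}, q_i = a_i*q_{i-1} + q_{i-2} with p_{-2}=0, p_{-1}=1, q_{-2}=1, q_{-1}=0), until the denominator exceeds 8:
  i=0: a_0=2, p_0 = 2*1 + 0 = 2, q_0 = 2*0 + 1 = 1.
  i=1: a_1=1, p_1 = 1*2 + 1 = 3, q_1 = 1*1 + 0 = 1.
  i=2: a_2=26, p_2 = 26*3 + 2 = 80, q_2 = 26*1 + 1 = 27.
q_2 = 27 > 8, so the last convergent with denominator <= 8 is p_1/q_1 = 3/1.
The closest fraction with denominator <= 8 is either p_1/q_1 or the intermediate fraction (k*p_1 + p_0)/(k*q_1 + q_0) with the largest k >= 1 whose denominator stays <= 8; these approach x as k grows, and every other convergent or intermediate fraction in range is farther away.
Largest k: floor((8 - q_0)/q_1) = floor((8 - 1)/1) = 7.
That gives (7*3 + 2)/(7*1 + 1) = 23/8.
Compare the errors: |x - 3/1| = |80*1 - 3*27|/(27*1) = 1/27, and |x - 23/8| = |80*8 - 23*27|/(27*8) = 19/216.
Cross-multiplying, 1*216 = 216 < 513 = 19*27, so 1/27 is smaller: the convergent 3/1 is closer to x than 23/8.

3/1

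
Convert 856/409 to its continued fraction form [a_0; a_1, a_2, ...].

Run the Euclidean algorithm on 856 and 409; the successive quotients are the partial quotients a_0, a_1, ... (each step inverts the fractional part left over by the previous one):
  856 = 2*409 + 38, so a_0 = 2.
  409 = 10*38 + 29, so a_1 = 10.
  38 = 1*29 + 9, so a_2 = 1.
  29 = 3*9 + 2, so a_3 = 3.
  9 = 4*2 + 1, so a_4 = 4.
  2 = 2*1 + 0, so a_5 = 2.
The remainder reaches 0 after 6 divisions, so the expansion has 6 partial quotients, read off in order.

[2; 10, 1, 3, 4, 2]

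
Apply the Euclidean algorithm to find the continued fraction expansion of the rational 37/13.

Run the Euclidean algorithm on 37 and 13; the successive quotients are the partial quotients a_0, a_1, ... (each step inverts the fractional part left over by the previous one):
  37 = 2*13 + 11, so a_0 = 2.
  13 = 1*11 + 2, so a_1 = 1.
  11 = 5*2 + 1, so a_2 = 5.
  2 = 2*1 + 0, so a_3 = 2.
The remainder reaches 0 after 4 divisions, so the expansion has 4 partial quotients, read off in order.

[2; 1, 5, 2]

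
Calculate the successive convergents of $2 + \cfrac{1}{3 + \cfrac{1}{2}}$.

2/1, 7/3, 16/7

Using the convergent recurrence p_i = a_i*p_{i-1} + p_{i-2}, q_i = a_i*q_{i-1} + q_{i-2} with p_{-2}=0, p_{-1}=1, q_{-2}=1, q_{-1}=0:
  i=0: a_0=2, p_0 = 2*1 + 0 = 2, q_0 = 2*0 + 1 = 1.
  i=1: a_1=3, p_1 = 3*2 + 1 = 7, q_1 = 3*1 + 0 = 3.
  i=2: a_2=2, p_2 = 2*7 + 2 = 16, q_2 = 2*3 + 1 = 7.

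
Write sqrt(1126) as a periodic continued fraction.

Write x_i = (sqrt(1126) + m_i)/d_i with (m_0, d_0) = (0, 1). a_0 = floor(sqrt(1126)) = 33, since 33^2 = 1089 <= 1126 < 1156 = 34^2.
Iterate m_{i+1} = d_i*a_i - m_i, d_{i+1} = (1126 - m_{i+1}^2)/d_i, a_{i+1} = floor((a_0 + m_{i+1})/d_{i+1}):
  m_1 = 1*33 - 0 = 33, d_1 = (1126 - 33^2)/1 = 37/1 = 37, a_1 = floor((33 + 33)/37) = 1.
  m_2 = 37*1 - 33 = 4, d_2 = (1126 - 4^2)/37 = 1110/37 = 30, a_2 = floor((33 + 4)/30) = 1.
  m_3 = 30*1 - 4 = 26, d_3 = (1126 - 26^2)/30 = 450/30 = 15, a_3 = floor((33 + 26)/15) = 3.
  m_4 = 15*3 - 26 = 19, d_4 = (1126 - 19^2)/15 = 765/15 = 51, a_4 = floor((33 + 19)/51) = 1.
  m_5 = 51*1 - 19 = 32, d_5 = (1126 - 32^2)/51 = 102/51 = 2, a_5 = floor((33 + 32)/2) = 32.
  m_6 = 2*32 - 32 = 32, d_6 = (1126 - 32^2)/2 = 102/2 = 51, a_6 = floor((33 + 32)/51) = 1.
  m_7 = 51*1 - 32 = 19, d_7 = (1126 - 19^2)/51 = 765/51 = 15, a_7 = floor((33 + 19)/15) = 3.
  m_8 = 15*3 - 19 = 26, d_8 = (1126 - 26^2)/15 = 450/15 = 30, a_8 = floor((33 + 26)/30) = 1.
  m_9 = 30*1 - 26 = 4, d_9 = (1126 - 4^2)/30 = 1110/30 = 37, a_9 = floor((33 + 4)/37) = 1.
  m_10 = 37*1 - 4 = 33, d_10 = (1126 - 33^2)/37 = 37/37 = 1, a_10 = floor((33 + 33)/1) = 66.
  m_11 = 1*66 - 33 = 33, d_11 = (1126 - 33^2)/1 = 37/1 = 37: (m_11, d_11) = (m_1, d_1) = (33, 37), so from here the quotients repeat a_1, ..., a_10; the period length is 10.
Hence the expansion of sqrt(1126) is a_0 = 33 followed by the repeating block 1, 1, 3, 1, 32, 1, 3, 1, 1, 66 (period 10).

[33; (1, 1, 3, 1, 32, 1, 3, 1, 1, 66)]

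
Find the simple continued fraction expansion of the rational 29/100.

[0; 3, 2, 4, 3]

Run the Euclidean algorithm on 29 and 100; the successive quotients are the partial quotients a_0, a_1, ... (each step inverts the fractional part left over by the previous one):
  29 = 0*100 + 29, so a_0 = 0.
  100 = 3*29 + 13, so a_1 = 3.
  29 = 2*13 + 3, so a_2 = 2.
  13 = 4*3 + 1, so a_3 = 4.
  3 = 3*1 + 0, so a_4 = 3.
The remainder reaches 0 after 5 divisions, so the expansion has 5 partial quotients, read off in order.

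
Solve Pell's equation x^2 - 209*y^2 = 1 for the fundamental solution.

First expand sqrt(209) as a continued fraction. With x_i = (sqrt(209) + m_i)/d_i and (m_0, d_0) = (0, 1): a_0 = floor(sqrt(209)) = 14, since 14^2 = 196 <= 209 < 225 = 15^2.
Iterate m_{i+1} = d_i*a_i - m_i, d_{i+1} = (209 - m_{i+1}^2)/d_i, a_{i+1} = floor((a_0 + m_{i+1})/d_{i+1}):
  m_1 = 1*14 - 0 = 14, d_1 = (209 - 14^2)/1 = 13/1 = 13, a_1 = floor((14 + 14)/13) = 2.
  m_2 = 13*2 - 14 = 12, d_2 = (209 - 12^2)/13 = 65/13 = 5, a_2 = floor((14 + 12)/5) = 5.
  m_3 = 5*5 - 12 = 13, d_3 = (209 - 13^2)/5 = 40/5 = 8, a_3 = floor((14 + 13)/8) = 3.
  m_4 = 8*3 - 13 = 11, d_4 = (209 - 11^2)/8 = 88/8 = 11, a_4 = floor((14 + 11)/11) = 2.
  m_5 = 11*2 - 11 = 11, d_5 = (209 - 11^2)/11 = 88/11 = 8, a_5 = floor((14 + 11)/8) = 3.
  m_6 = 8*3 - 11 = 13, d_6 = (209 - 13^2)/8 = 40/8 = 5, a_6 = floor((14 + 13)/5) = 5.
  m_7 = 5*5 - 13 = 12, d_7 = (209 - 12^2)/5 = 65/5 = 13, a_7 = floor((14 + 12)/13) = 2.
  m_8 = 13*2 - 12 = 14, d_8 = (209 - 14^2)/13 = 13/13 = 1, a_8 = floor((14 + 14)/1) = 28.
  m_9 = 1*28 - 14 = 14, d_9 = (209 - 14^2)/1 = 13/1 = 13: (m_9, d_9) = (m_1, d_1) = (14, 13), so from here the quotients repeat a_1, ..., a_8; the period length is 8.
So sqrt(209) = [14; (2, 5, 3, 2, 3, 5, 2, 28)] with period length k = 8.
k is even, so the fundamental solution of x^2 - 209y^2 = 1 is (p_{k-1}, q_{k-1}) = (p_7, q_7); compute convergents through index 7.
Convergents (p_i = a_i*p_{i-1} + p_{i-2}, q_i = a_i*q_{i-1} + q_{i-2} with p_{-2}=0, p_{-1}=1, q_{-2}=1, q_{-1}=0):
  i=0: a_0=14, p_0 = 14*1 + 0 = 14, q_0 = 14*0 + 1 = 1.
  i=1: a_1=2, p_1 = 2*14 + 1 = 29, q_1 = 2*1 + 0 = 2.
  i=2: a_2=5, p_2 = 5*29 + 14 = 159, q_2 = 5*2 + 1 = 11.
  i=3: a_3=3, p_3 = 3*159 + 29 = 506, q_3 = 3*11 + 2 = 35.
  i=4: a_4=2, p_4 = 2*506 + 159 = 1171, q_4 = 2*35 + 11 = 81.
  i=5: a_5=3, p_5 = 3*1171 + 506 = 4019, q_5 = 3*81 + 35 = 278.
  i=6: a_6=5, p_6 = 5*4019 + 1171 = 21266, q_6 = 5*278 + 81 = 1471.
  i=7: a_7=2, p_7 = 2*21266 + 4019 = 46551, q_7 = 2*1471 + 278 = 3220.
Check: 46551^2 - 209*3220^2 = 2166995601 - 2166995600 = 1, so (x, y) = (46551, 3220) solves the equation, and by the theorem it is the least positive solution.

(x, y) = (46551, 3220)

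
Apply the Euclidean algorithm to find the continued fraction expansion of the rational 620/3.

[206; 1, 2]

Run the Euclidean algorithm on 620 and 3; the successive quotients are the partial quotients a_0, a_1, ... (each step inverts the fractional part left over by the previous one):
  620 = 206*3 + 2, so a_0 = 206.
  3 = 1*2 + 1, so a_1 = 1.
  2 = 2*1 + 0, so a_2 = 2.
The remainder reaches 0 after 3 divisions, so the expansion has 3 partial quotients, read off in order.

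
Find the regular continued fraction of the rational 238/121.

Run the Euclidean algorithm on 238 and 121; the successive quotients are the partial quotients a_0, a_1, ... (each step inverts the fractional part left over by the previous one):
  238 = 1*121 + 117, so a_0 = 1.
  121 = 1*117 + 4, so a_1 = 1.
  117 = 29*4 + 1, so a_2 = 29.
  4 = 4*1 + 0, so a_3 = 4.
The remainder reaches 0 after 4 divisions, so the expansion has 4 partial quotients, read off in order.

[1; 1, 29, 4]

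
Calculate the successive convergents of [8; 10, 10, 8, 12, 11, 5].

8/1, 81/10, 818/101, 6625/818, 80318/9917, 890123/109905, 4530933/559442

Using the convergent recurrence p_i = a_i*p_{i-1} + p_{i-2}, q_i = a_i*q_{i-1} + q_{i-2} with p_{-2}=0, p_{-1}=1, q_{-2}=1, q_{-1}=0:
  i=0: a_0=8, p_0 = 8*1 + 0 = 8, q_0 = 8*0 + 1 = 1.
  i=1: a_1=10, p_1 = 10*8 + 1 = 81, q_1 = 10*1 + 0 = 10.
  i=2: a_2=10, p_2 = 10*81 + 8 = 818, q_2 = 10*10 + 1 = 101.
  i=3: a_3=8, p_3 = 8*818 + 81 = 6625, q_3 = 8*101 + 10 = 818.
  i=4: a_4=12, p_4 = 12*6625 + 818 = 80318, q_4 = 12*818 + 101 = 9917.
  i=5: a_5=11, p_5 = 11*80318 + 6625 = 890123, q_5 = 11*9917 + 818 = 109905.
  i=6: a_6=5, p_6 = 5*890123 + 80318 = 4530933, q_6 = 5*109905 + 9917 = 559442.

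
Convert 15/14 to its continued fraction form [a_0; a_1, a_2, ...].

[1; 14]

Run the Euclidean algorithm on 15 and 14; the successive quotients are the partial quotients a_0, a_1, ... (each step inverts the fractional part left over by the previous one):
  15 = 1*14 + 1, so a_0 = 1.
  14 = 14*1 + 0, so a_1 = 14.
The remainder reaches 0 after 2 divisions, so the expansion has 2 partial quotients, read off in order.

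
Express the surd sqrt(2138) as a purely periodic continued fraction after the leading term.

Write x_i = (sqrt(2138) + m_i)/d_i with (m_0, d_0) = (0, 1). a_0 = floor(sqrt(2138)) = 46, since 46^2 = 2116 <= 2138 < 2209 = 47^2.
Iterate m_{i+1} = d_i*a_i - m_i, d_{i+1} = (2138 - m_{i+1}^2)/d_i, a_{i+1} = floor((a_0 + m_{i+1})/d_{i+1}):
  m_1 = 1*46 - 0 = 46, d_1 = (2138 - 46^2)/1 = 22/1 = 22, a_1 = floor((46 + 46)/22) = 4.
  m_2 = 22*4 - 46 = 42, d_2 = (2138 - 42^2)/22 = 374/22 = 17, a_2 = floor((46 + 42)/17) = 5.
  m_3 = 17*5 - 42 = 43, d_3 = (2138 - 43^2)/17 = 289/17 = 17, a_3 = floor((46 + 43)/17) = 5.
  m_4 = 17*5 - 43 = 42, d_4 = (2138 - 42^2)/17 = 374/17 = 22, a_4 = floor((46 + 42)/22) = 4.
  m_5 = 22*4 - 42 = 46, d_5 = (2138 - 46^2)/22 = 22/22 = 1, a_5 = floor((46 + 46)/1) = 92.
  m_6 = 1*92 - 46 = 46, d_6 = (2138 - 46^2)/1 = 22/1 = 22: (m_6, d_6) = (m_1, d_1) = (46, 22), so from here the quotients repeat a_1, ..., a_5; the period length is 5.
Hence the expansion of sqrt(2138) is a_0 = 46 followed by the repeating block 4, 5, 5, 4, 92 (period 5).

[46; (4, 5, 5, 4, 92)]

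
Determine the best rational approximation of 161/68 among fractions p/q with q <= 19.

45/19

Expand x = 161/68 as a continued fraction with the Euclidean algorithm:
  161 = 2*68 + 25, so a_0 = 2.
  68 = 2*25 + 18, so a_1 = 2.
  25 = 1*18 + 7, so a_2 = 1.
  18 = 2*7 + 4, so a_3 = 2.
  7 = 1*4 + 3, so a_4 = 1.
  4 = 1*3 + 1, so a_5 = 1.
  3 = 3*1 + 0, so a_6 = 3.
so x = [2; 2, 1, 2, 1, 1, 3].
Convergents (p_i = a_i*p_{i-1} + p_{i-2}, q_i = a_i*q_{i-1} + q_{i-2} with p_{-2}=0, p_{-1}=1, q_{-2}=1, q_{-1}=0), until the denominator exceeds 19:
  i=0: a_0=2, p_0 = 2*1 + 0 = 2, q_0 = 2*0 + 1 = 1.
  i=1: a_1=2, p_1 = 2*2 + 1 = 5, q_1 = 2*1 + 0 = 2.
  i=2: a_2=1, p_2 = 1*5 + 2 = 7, q_2 = 1*2 + 1 = 3.
  i=3: a_3=2, p_3 = 2*7 + 5 = 19, q_3 = 2*3 + 2 = 8.
  i=4: a_4=1, p_4 = 1*19 + 7 = 26, q_4 = 1*8 + 3 = 11.
  i=5: a_5=1, p_5 = 1*26 + 19 = 45, q_5 = 1*11 + 8 = 19.
  i=6: a_6=3, p_6 = 3*45 + 26 = 161, q_6 = 3*19 + 11 = 68.
q_6 = 68 > 19, so the last convergent with denominator <= 19 is p_5/q_5 = 45/19.
The closest fraction with denominator <= 19 is either p_5/q_5 or the intermediate fraction (k*p_5 + p_4)/(k*q_5 + q_4) with the largest k >= 1 whose denominator stays <= 19; these approach x as k grows, and every other convergent or intermediate fraction in range is farther away.
Largest k: floor((19 - q_4)/q_5) = floor((19 - 11)/19) = 0.
Since k = 0, no intermediate fraction beyond p_5/q_5 has denominator <= 19, so the convergent 45/19 is the closest (its error is |161*19 - 45*68|/(68*19) = 1/1292).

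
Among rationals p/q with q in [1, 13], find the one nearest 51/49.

Expand x = 51/49 as a continued fraction with the Euclidean algorithm:
  51 = 1*49 + 2, so a_0 = 1.
  49 = 24*2 + 1, so a_1 = 24.
  2 = 2*1 + 0, so a_2 = 2.
so x = [1; 24, 2].
Convergents (p_i = a_i*p_{i-1} + p_{i-2}, q_i = a_i*q_{i-1} + q_{i-2} with p_{-2}=0, p_{-1}=1, q_{-2}=1, q_{-1}=0), until the denominator exceeds 13:
  i=0: a_0=1, p_0 = 1*1 + 0 = 1, q_0 = 1*0 + 1 = 1.
  i=1: a_1=24, p_1 = 24*1 + 1 = 25, q_1 = 24*1 + 0 = 24.
q_1 = 24 > 13, so the last convergent with denominator <= 13 is p_0/q_0 = 1/1.
The closest fraction with denominator <= 13 is either p_0/q_0 or the intermediate fraction (k*p_0 + p_{-1})/(k*q_0 + q_{-1}) with the largest k >= 1 whose denominator stays <= 13; these approach x as k grows, and every other convergent or intermediate fraction in range is farther away.
Largest k: floor((13 - q_{-1})/q_0) = floor((13 - 0)/1) = 13 (using the seeds p_{-1} = 1, q_{-1} = 0).
That gives (13*1 + 1)/(13*1 + 0) = 14/13.
Compare the errors: |x - 1/1| = |51*1 - 1*49|/(49*1) = 2/49, and |x - 14/13| = |51*13 - 14*49|/(49*13) = 23/637.
Cross-multiplying, 23*49 = 1127 < 1274 = 2*637, so 23/637 is smaller: the intermediate fraction 14/13 is closer to x than 1/1.

14/13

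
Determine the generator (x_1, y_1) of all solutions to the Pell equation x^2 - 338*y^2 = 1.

First expand sqrt(338) as a continued fraction. With x_i = (sqrt(338) + m_i)/d_i and (m_0, d_0) = (0, 1): a_0 = floor(sqrt(338)) = 18, since 18^2 = 324 <= 338 < 361 = 19^2.
Iterate m_{i+1} = d_i*a_i - m_i, d_{i+1} = (338 - m_{i+1}^2)/d_i, a_{i+1} = floor((a_0 + m_{i+1})/d_{i+1}):
  m_1 = 1*18 - 0 = 18, d_1 = (338 - 18^2)/1 = 14/1 = 14, a_1 = floor((18 + 18)/14) = 2.
  m_2 = 14*2 - 18 = 10, d_2 = (338 - 10^2)/14 = 238/14 = 17, a_2 = floor((18 + 10)/17) = 1.
  m_3 = 17*1 - 10 = 7, d_3 = (338 - 7^2)/17 = 289/17 = 17, a_3 = floor((18 + 7)/17) = 1.
  m_4 = 17*1 - 7 = 10, d_4 = (338 - 10^2)/17 = 238/17 = 14, a_4 = floor((18 + 10)/14) = 2.
  m_5 = 14*2 - 10 = 18, d_5 = (338 - 18^2)/14 = 14/14 = 1, a_5 = floor((18 + 18)/1) = 36.
  m_6 = 1*36 - 18 = 18, d_6 = (338 - 18^2)/1 = 14/1 = 14: (m_6, d_6) = (m_1, d_1) = (18, 14), so from here the quotients repeat a_1, ..., a_5; the period length is 5.
So sqrt(338) = [18; (2, 1, 1, 2, 36)] with period length k = 5.
k is odd, so (p_{k-1}, q_{k-1}) only solves x^2 - 338y^2 = -1 and the fundamental solution of x^2 - 338y^2 = 1 is (p_{2k-1}, q_{2k-1}) = (p_9, q_9); compute convergents through index 9, running through the period twice.
Convergents (p_i = a_i*p_{i-1} + p_{i-2}, q_i = a_i*q_{i-1} + q_{i-2} with p_{-2}=0, p_{-1}=1, q_{-2}=1, q_{-1}=0):
  i=0: a_0=18, p_0 = 18*1 + 0 = 18, q_0 = 18*0 + 1 = 1.
  i=1: a_1=2, p_1 = 2*18 + 1 = 37, q_1 = 2*1 + 0 = 2.
  i=2: a_2=1, p_2 = 1*37 + 18 = 55, q_2 = 1*2 + 1 = 3.
  i=3: a_3=1, p_3 = 1*55 + 37 = 92, q_3 = 1*3 + 2 = 5.
  i=4: a_4=2, p_4 = 2*92 + 55 = 239, q_4 = 2*5 + 3 = 13.
  i=5: a_5=36, p_5 = 36*239 + 92 = 8696, q_5 = 36*13 + 5 = 473.
  i=6: a_6=2, p_6 = 2*8696 + 239 = 17631, q_6 = 2*473 + 13 = 959.
  i=7: a_7=1, p_7 = 1*17631 + 8696 = 26327, q_7 = 1*959 + 473 = 1432.
  i=8: a_8=1, p_8 = 1*26327 + 17631 = 43958, q_8 = 1*1432 + 959 = 2391.
  i=9: a_9=2, p_9 = 2*43958 + 26327 = 114243, q_9 = 2*2391 + 1432 = 6214.
Indeed p_4^2 - 338*q_4^2 = 57121 - 57122 = -1, not +1.
Check: 114243^2 - 338*6214^2 = 13051463049 - 13051463048 = 1, so (x, y) = (114243, 6214) solves the equation, and by the theorem it is the least positive solution.

(x, y) = (114243, 6214)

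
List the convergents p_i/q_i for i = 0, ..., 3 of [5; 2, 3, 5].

5/1, 11/2, 38/7, 201/37

Using the convergent recurrence p_i = a_i*p_{i-1} + p_{i-2}, q_i = a_i*q_{i-1} + q_{i-2} with p_{-2}=0, p_{-1}=1, q_{-2}=1, q_{-1}=0:
  i=0: a_0=5, p_0 = 5*1 + 0 = 5, q_0 = 5*0 + 1 = 1.
  i=1: a_1=2, p_1 = 2*5 + 1 = 11, q_1 = 2*1 + 0 = 2.
  i=2: a_2=3, p_2 = 3*11 + 5 = 38, q_2 = 3*2 + 1 = 7.
  i=3: a_3=5, p_3 = 5*38 + 11 = 201, q_3 = 5*7 + 2 = 37.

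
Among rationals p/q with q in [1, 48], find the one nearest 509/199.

110/43

Expand x = 509/199 as a continued fraction with the Euclidean algorithm:
  509 = 2*199 + 111, so a_0 = 2.
  199 = 1*111 + 88, so a_1 = 1.
  111 = 1*88 + 23, so a_2 = 1.
  88 = 3*23 + 19, so a_3 = 3.
  23 = 1*19 + 4, so a_4 = 1.
  19 = 4*4 + 3, so a_5 = 4.
  4 = 1*3 + 1, so a_6 = 1.
  3 = 3*1 + 0, so a_7 = 3.
so x = [2; 1, 1, 3, 1, 4, 1, 3].
Convergents (p_i = a_i*p_{i-1} + p_{i-2}, q_i = a_i*q_{i-1} + q_{i-2} with p_{-2}=0, p_{-1}=1, q_{-2}=1, q_{-1}=0), until the denominator exceeds 48:
  i=0: a_0=2, p_0 = 2*1 + 0 = 2, q_0 = 2*0 + 1 = 1.
  i=1: a_1=1, p_1 = 1*2 + 1 = 3, q_1 = 1*1 + 0 = 1.
  i=2: a_2=1, p_2 = 1*3 + 2 = 5, q_2 = 1*1 + 1 = 2.
  i=3: a_3=3, p_3 = 3*5 + 3 = 18, q_3 = 3*2 + 1 = 7.
  i=4: a_4=1, p_4 = 1*18 + 5 = 23, q_4 = 1*7 + 2 = 9.
  i=5: a_5=4, p_5 = 4*23 + 18 = 110, q_5 = 4*9 + 7 = 43.
  i=6: a_6=1, p_6 = 1*110 + 23 = 133, q_6 = 1*43 + 9 = 52.
q_6 = 52 > 48, so the last convergent with denominator <= 48 is p_5/q_5 = 110/43.
The closest fraction with denominator <= 48 is either p_5/q_5 or the intermediate fraction (k*p_5 + p_4)/(k*q_5 + q_4) with the largest k >= 1 whose denominator stays <= 48; these approach x as k grows, and every other convergent or intermediate fraction in range is farther away.
Largest k: floor((48 - q_4)/q_5) = floor((48 - 9)/43) = 0.
Since k = 0, no intermediate fraction beyond p_5/q_5 has denominator <= 48, so the convergent 110/43 is the closest (its error is |509*43 - 110*199|/(199*43) = 3/8557).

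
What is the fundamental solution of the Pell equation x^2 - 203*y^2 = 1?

(x, y) = (57, 4)

First expand sqrt(203) as a continued fraction. With x_i = (sqrt(203) + m_i)/d_i and (m_0, d_0) = (0, 1): a_0 = floor(sqrt(203)) = 14, since 14^2 = 196 <= 203 < 225 = 15^2.
Iterate m_{i+1} = d_i*a_i - m_i, d_{i+1} = (203 - m_{i+1}^2)/d_i, a_{i+1} = floor((a_0 + m_{i+1})/d_{i+1}):
  m_1 = 1*14 - 0 = 14, d_1 = (203 - 14^2)/1 = 7/1 = 7, a_1 = floor((14 + 14)/7) = 4.
  m_2 = 7*4 - 14 = 14, d_2 = (203 - 14^2)/7 = 7/7 = 1, a_2 = floor((14 + 14)/1) = 28.
  m_3 = 1*28 - 14 = 14, d_3 = (203 - 14^2)/1 = 7/1 = 7: (m_3, d_3) = (m_1, d_1) = (14, 7), so from here the quotients repeat a_1, a_2; the period length is 2.
So sqrt(203) = [14; (4, 28)] with period length k = 2.
k is even, so the fundamental solution of x^2 - 203y^2 = 1 is (p_{k-1}, q_{k-1}) = (p_1, q_1); compute convergents through index 1.
Convergents (p_i = a_i*p_{i-1} + p_{i-2}, q_i = a_i*q_{i-1} + q_{i-2} with p_{-2}=0, p_{-1}=1, q_{-2}=1, q_{-1}=0):
  i=0: a_0=14, p_0 = 14*1 + 0 = 14, q_0 = 14*0 + 1 = 1.
  i=1: a_1=4, p_1 = 4*14 + 1 = 57, q_1 = 4*1 + 0 = 4.
Check: 57^2 - 203*4^2 = 3249 - 3248 = 1, so (x, y) = (57, 4) solves the equation, and by the theorem it is the least positive solution.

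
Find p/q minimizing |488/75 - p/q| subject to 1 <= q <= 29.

Expand x = 488/75 as a continued fraction with the Euclidean algorithm:
  488 = 6*75 + 38, so a_0 = 6.
  75 = 1*38 + 37, so a_1 = 1.
  38 = 1*37 + 1, so a_2 = 1.
  37 = 37*1 + 0, so a_3 = 37.
so x = [6; 1, 1, 37].
Convergents (p_i = a_i*p_{i-1} + p_{i-2}, q_i = a_i*q_{i-1} + q_{i-2} with p_{-2}=0, p_{-1}=1, q_{-2}=1, q_{-1}=0), until the denominator exceeds 29:
  i=0: a_0=6, p_0 = 6*1 + 0 = 6, q_0 = 6*0 + 1 = 1.
  i=1: a_1=1, p_1 = 1*6 + 1 = 7, q_1 = 1*1 + 0 = 1.
  i=2: a_2=1, p_2 = 1*7 + 6 = 13, q_2 = 1*1 + 1 = 2.
  i=3: a_3=37, p_3 = 37*13 + 7 = 488, q_3 = 37*2 + 1 = 75.
q_3 = 75 > 29, so the last convergent with denominator <= 29 is p_2/q_2 = 13/2.
The closest fraction with denominator <= 29 is either p_2/q_2 or the intermediate fraction (k*p_2 + p_1)/(k*q_2 + q_1) with the largest k >= 1 whose denominator stays <= 29; these approach x as k grows, and every other convergent or intermediate fraction in range is farther away.
Largest k: floor((29 - q_1)/q_2) = floor((29 - 1)/2) = 14.
That gives (14*13 + 7)/(14*2 + 1) = 189/29.
Compare the errors: |x - 13/2| = |488*2 - 13*75|/(75*2) = 1/150, and |x - 189/29| = |488*29 - 189*75|/(75*29) = 23/2175.
Cross-multiplying, 1*2175 = 2175 < 3450 = 23*150, so 1/150 is smaller: the convergent 13/2 is closer to x than 189/29.

13/2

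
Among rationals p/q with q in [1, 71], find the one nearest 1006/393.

64/25

Expand x = 1006/393 as a continued fraction with the Euclidean algorithm:
  1006 = 2*393 + 220, so a_0 = 2.
  393 = 1*220 + 173, so a_1 = 1.
  220 = 1*173 + 47, so a_2 = 1.
  173 = 3*47 + 32, so a_3 = 3.
  47 = 1*32 + 15, so a_4 = 1.
  32 = 2*15 + 2, so a_5 = 2.
  15 = 7*2 + 1, so a_6 = 7.
  2 = 2*1 + 0, so a_7 = 2.
so x = [2; 1, 1, 3, 1, 2, 7, 2].
Convergents (p_i = a_i*p_{i-1} + p_{i-2}, q_i = a_i*q_{i-1} + q_{i-2} with p_{-2}=0, p_{-1}=1, q_{-2}=1, q_{-1}=0), until the denominator exceeds 71:
  i=0: a_0=2, p_0 = 2*1 + 0 = 2, q_0 = 2*0 + 1 = 1.
  i=1: a_1=1, p_1 = 1*2 + 1 = 3, q_1 = 1*1 + 0 = 1.
  i=2: a_2=1, p_2 = 1*3 + 2 = 5, q_2 = 1*1 + 1 = 2.
  i=3: a_3=3, p_3 = 3*5 + 3 = 18, q_3 = 3*2 + 1 = 7.
  i=4: a_4=1, p_4 = 1*18 + 5 = 23, q_4 = 1*7 + 2 = 9.
  i=5: a_5=2, p_5 = 2*23 + 18 = 64, q_5 = 2*9 + 7 = 25.
  i=6: a_6=7, p_6 = 7*64 + 23 = 471, q_6 = 7*25 + 9 = 184.
q_6 = 184 > 71, so the last convergent with denominator <= 71 is p_5/q_5 = 64/25.
The closest fraction with denominator <= 71 is either p_5/q_5 or the intermediate fraction (k*p_5 + p_4)/(k*q_5 + q_4) with the largest k >= 1 whose denominator stays <= 71; these approach x as k grows, and every other convergent or intermediate fraction in range is farther away.
Largest k: floor((71 - q_4)/q_5) = floor((71 - 9)/25) = 2.
That gives (2*64 + 23)/(2*25 + 9) = 151/59.
Compare the errors: |x - 64/25| = |1006*25 - 64*393|/(393*25) = 2/9825, and |x - 151/59| = |1006*59 - 151*393|/(393*59) = 11/23187.
Cross-multiplying, 2*23187 = 46374 < 108075 = 11*9825, so 2/9825 is smaller: the convergent 64/25 is closer to x than 151/59.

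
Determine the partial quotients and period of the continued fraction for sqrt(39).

[6; (4, 12)]

Write x_i = (sqrt(39) + m_i)/d_i with (m_0, d_0) = (0, 1). a_0 = floor(sqrt(39)) = 6, since 6^2 = 36 <= 39 < 49 = 7^2.
Iterate m_{i+1} = d_i*a_i - m_i, d_{i+1} = (39 - m_{i+1}^2)/d_i, a_{i+1} = floor((a_0 + m_{i+1})/d_{i+1}):
  m_1 = 1*6 - 0 = 6, d_1 = (39 - 6^2)/1 = 3/1 = 3, a_1 = floor((6 + 6)/3) = 4.
  m_2 = 3*4 - 6 = 6, d_2 = (39 - 6^2)/3 = 3/3 = 1, a_2 = floor((6 + 6)/1) = 12.
  m_3 = 1*12 - 6 = 6, d_3 = (39 - 6^2)/1 = 3/1 = 3: (m_3, d_3) = (m_1, d_1) = (6, 3), so from here the quotients repeat a_1, a_2; the period length is 2.
Hence the expansion of sqrt(39) is a_0 = 6 followed by the repeating block 4, 12 (period 2).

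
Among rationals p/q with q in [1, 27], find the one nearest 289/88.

23/7

Expand x = 289/88 as a continued fraction with the Euclidean algorithm:
  289 = 3*88 + 25, so a_0 = 3.
  88 = 3*25 + 13, so a_1 = 3.
  25 = 1*13 + 12, so a_2 = 1.
  13 = 1*12 + 1, so a_3 = 1.
  12 = 12*1 + 0, so a_4 = 12.
so x = [3; 3, 1, 1, 12].
Convergents (p_i = a_i*p_{i-1} + p_{i-2}, q_i = a_i*q_{i-1} + q_{i-2} with p_{-2}=0, p_{-1}=1, q_{-2}=1, q_{-1}=0), until the denominator exceeds 27:
  i=0: a_0=3, p_0 = 3*1 + 0 = 3, q_0 = 3*0 + 1 = 1.
  i=1: a_1=3, p_1 = 3*3 + 1 = 10, q_1 = 3*1 + 0 = 3.
  i=2: a_2=1, p_2 = 1*10 + 3 = 13, q_2 = 1*3 + 1 = 4.
  i=3: a_3=1, p_3 = 1*13 + 10 = 23, q_3 = 1*4 + 3 = 7.
  i=4: a_4=12, p_4 = 12*23 + 13 = 289, q_4 = 12*7 + 4 = 88.
q_4 = 88 > 27, so the last convergent with denominator <= 27 is p_3/q_3 = 23/7.
The closest fraction with denominator <= 27 is either p_3/q_3 or the intermediate fraction (k*p_3 + p_2)/(k*q_3 + q_2) with the largest k >= 1 whose denominator stays <= 27; these approach x as k grows, and every other convergent or intermediate fraction in range is farther away.
Largest k: floor((27 - q_2)/q_3) = floor((27 - 4)/7) = 3.
That gives (3*23 + 13)/(3*7 + 4) = 82/25.
Compare the errors: |x - 23/7| = |289*7 - 23*88|/(88*7) = 1/616, and |x - 82/25| = |289*25 - 82*88|/(88*25) = 9/2200.
Cross-multiplying, 1*2200 = 2200 < 5544 = 9*616, so 1/616 is smaller: the convergent 23/7 is closer to x than 82/25.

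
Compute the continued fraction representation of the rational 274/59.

[4; 1, 1, 1, 4, 4]

Run the Euclidean algorithm on 274 and 59; the successive quotients are the partial quotients a_0, a_1, ... (each step inverts the fractional part left over by the previous one):
  274 = 4*59 + 38, so a_0 = 4.
  59 = 1*38 + 21, so a_1 = 1.
  38 = 1*21 + 17, so a_2 = 1.
  21 = 1*17 + 4, so a_3 = 1.
  17 = 4*4 + 1, so a_4 = 4.
  4 = 4*1 + 0, so a_5 = 4.
The remainder reaches 0 after 6 divisions, so the expansion has 6 partial quotients, read off in order.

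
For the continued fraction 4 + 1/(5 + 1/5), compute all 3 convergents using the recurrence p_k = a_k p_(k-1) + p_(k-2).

4/1, 21/5, 109/26

Using the convergent recurrence p_i = a_i*p_{i-1} + p_{i-2}, q_i = a_i*q_{i-1} + q_{i-2} with p_{-2}=0, p_{-1}=1, q_{-2}=1, q_{-1}=0:
  i=0: a_0=4, p_0 = 4*1 + 0 = 4, q_0 = 4*0 + 1 = 1.
  i=1: a_1=5, p_1 = 5*4 + 1 = 21, q_1 = 5*1 + 0 = 5.
  i=2: a_2=5, p_2 = 5*21 + 4 = 109, q_2 = 5*5 + 1 = 26.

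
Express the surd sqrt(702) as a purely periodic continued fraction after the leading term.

[26; (2, 52)]

Write x_i = (sqrt(702) + m_i)/d_i with (m_0, d_0) = (0, 1). a_0 = floor(sqrt(702)) = 26, since 26^2 = 676 <= 702 < 729 = 27^2.
Iterate m_{i+1} = d_i*a_i - m_i, d_{i+1} = (702 - m_{i+1}^2)/d_i, a_{i+1} = floor((a_0 + m_{i+1})/d_{i+1}):
  m_1 = 1*26 - 0 = 26, d_1 = (702 - 26^2)/1 = 26/1 = 26, a_1 = floor((26 + 26)/26) = 2.
  m_2 = 26*2 - 26 = 26, d_2 = (702 - 26^2)/26 = 26/26 = 1, a_2 = floor((26 + 26)/1) = 52.
  m_3 = 1*52 - 26 = 26, d_3 = (702 - 26^2)/1 = 26/1 = 26: (m_3, d_3) = (m_1, d_1) = (26, 26), so from here the quotients repeat a_1, a_2; the period length is 2.
Hence the expansion of sqrt(702) is a_0 = 26 followed by the repeating block 2, 52 (period 2).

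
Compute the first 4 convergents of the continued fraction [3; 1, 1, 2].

Using the convergent recurrence p_i = a_i*p_{i-1} + p_{i-2}, q_i = a_i*q_{i-1} + q_{i-2} with p_{-2}=0, p_{-1}=1, q_{-2}=1, q_{-1}=0:
  i=0: a_0=3, p_0 = 3*1 + 0 = 3, q_0 = 3*0 + 1 = 1.
  i=1: a_1=1, p_1 = 1*3 + 1 = 4, q_1 = 1*1 + 0 = 1.
  i=2: a_2=1, p_2 = 1*4 + 3 = 7, q_2 = 1*1 + 1 = 2.
  i=3: a_3=2, p_3 = 2*7 + 4 = 18, q_3 = 2*2 + 1 = 5.

3/1, 4/1, 7/2, 18/5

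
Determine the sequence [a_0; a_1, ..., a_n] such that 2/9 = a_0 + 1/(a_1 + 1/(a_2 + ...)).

Run the Euclidean algorithm on 2 and 9; the successive quotients are the partial quotients a_0, a_1, ... (each step inverts the fractional part left over by the previous one):
  2 = 0*9 + 2, so a_0 = 0.
  9 = 4*2 + 1, so a_1 = 4.
  2 = 2*1 + 0, so a_2 = 2.
The remainder reaches 0 after 3 divisions, so the expansion has 3 partial quotients, read off in order.

[0; 4, 2]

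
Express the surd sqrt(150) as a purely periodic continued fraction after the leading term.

[12; (4, 24)]

Write x_i = (sqrt(150) + m_i)/d_i with (m_0, d_0) = (0, 1). a_0 = floor(sqrt(150)) = 12, since 12^2 = 144 <= 150 < 169 = 13^2.
Iterate m_{i+1} = d_i*a_i - m_i, d_{i+1} = (150 - m_{i+1}^2)/d_i, a_{i+1} = floor((a_0 + m_{i+1})/d_{i+1}):
  m_1 = 1*12 - 0 = 12, d_1 = (150 - 12^2)/1 = 6/1 = 6, a_1 = floor((12 + 12)/6) = 4.
  m_2 = 6*4 - 12 = 12, d_2 = (150 - 12^2)/6 = 6/6 = 1, a_2 = floor((12 + 12)/1) = 24.
  m_3 = 1*24 - 12 = 12, d_3 = (150 - 12^2)/1 = 6/1 = 6: (m_3, d_3) = (m_1, d_1) = (12, 6), so from here the quotients repeat a_1, a_2; the period length is 2.
Hence the expansion of sqrt(150) is a_0 = 12 followed by the repeating block 4, 24 (period 2).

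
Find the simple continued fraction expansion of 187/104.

Run the Euclidean algorithm on 187 and 104; the successive quotients are the partial quotients a_0, a_1, ... (each step inverts the fractional part left over by the previous one):
  187 = 1*104 + 83, so a_0 = 1.
  104 = 1*83 + 21, so a_1 = 1.
  83 = 3*21 + 20, so a_2 = 3.
  21 = 1*20 + 1, so a_3 = 1.
  20 = 20*1 + 0, so a_4 = 20.
The remainder reaches 0 after 5 divisions, so the expansion has 5 partial quotients, read off in order.

[1; 1, 3, 1, 20]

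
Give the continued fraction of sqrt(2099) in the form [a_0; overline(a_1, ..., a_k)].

[45; overline(1, 4, 2, 2, 45, 2, 2, 4, 1, 90)]

Write x_i = (sqrt(2099) + m_i)/d_i with (m_0, d_0) = (0, 1). a_0 = floor(sqrt(2099)) = 45, since 45^2 = 2025 <= 2099 < 2116 = 46^2.
Iterate m_{i+1} = d_i*a_i - m_i, d_{i+1} = (2099 - m_{i+1}^2)/d_i, a_{i+1} = floor((a_0 + m_{i+1})/d_{i+1}):
  m_1 = 1*45 - 0 = 45, d_1 = (2099 - 45^2)/1 = 74/1 = 74, a_1 = floor((45 + 45)/74) = 1.
  m_2 = 74*1 - 45 = 29, d_2 = (2099 - 29^2)/74 = 1258/74 = 17, a_2 = floor((45 + 29)/17) = 4.
  m_3 = 17*4 - 29 = 39, d_3 = (2099 - 39^2)/17 = 578/17 = 34, a_3 = floor((45 + 39)/34) = 2.
  m_4 = 34*2 - 39 = 29, d_4 = (2099 - 29^2)/34 = 1258/34 = 37, a_4 = floor((45 + 29)/37) = 2.
  m_5 = 37*2 - 29 = 45, d_5 = (2099 - 45^2)/37 = 74/37 = 2, a_5 = floor((45 + 45)/2) = 45.
  m_6 = 2*45 - 45 = 45, d_6 = (2099 - 45^2)/2 = 74/2 = 37, a_6 = floor((45 + 45)/37) = 2.
  m_7 = 37*2 - 45 = 29, d_7 = (2099 - 29^2)/37 = 1258/37 = 34, a_7 = floor((45 + 29)/34) = 2.
  m_8 = 34*2 - 29 = 39, d_8 = (2099 - 39^2)/34 = 578/34 = 17, a_8 = floor((45 + 39)/17) = 4.
  m_9 = 17*4 - 39 = 29, d_9 = (2099 - 29^2)/17 = 1258/17 = 74, a_9 = floor((45 + 29)/74) = 1.
  m_10 = 74*1 - 29 = 45, d_10 = (2099 - 45^2)/74 = 74/74 = 1, a_10 = floor((45 + 45)/1) = 90.
  m_11 = 1*90 - 45 = 45, d_11 = (2099 - 45^2)/1 = 74/1 = 74: (m_11, d_11) = (m_1, d_1) = (45, 74), so from here the quotients repeat a_1, ..., a_10; the period length is 10.
Hence the expansion of sqrt(2099) is a_0 = 45 followed by the repeating block 1, 4, 2, 2, 45, 2, 2, 4, 1, 90 (period 10).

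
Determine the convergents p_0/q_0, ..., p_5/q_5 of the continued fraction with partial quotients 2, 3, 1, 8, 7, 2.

2/1, 7/3, 9/4, 79/35, 562/249, 1203/533

Using the convergent recurrence p_i = a_i*p_{i-1} + p_{i-2}, q_i = a_i*q_{i-1} + q_{i-2} with p_{-2}=0, p_{-1}=1, q_{-2}=1, q_{-1}=0:
  i=0: a_0=2, p_0 = 2*1 + 0 = 2, q_0 = 2*0 + 1 = 1.
  i=1: a_1=3, p_1 = 3*2 + 1 = 7, q_1 = 3*1 + 0 = 3.
  i=2: a_2=1, p_2 = 1*7 + 2 = 9, q_2 = 1*3 + 1 = 4.
  i=3: a_3=8, p_3 = 8*9 + 7 = 79, q_3 = 8*4 + 3 = 35.
  i=4: a_4=7, p_4 = 7*79 + 9 = 562, q_4 = 7*35 + 4 = 249.
  i=5: a_5=2, p_5 = 2*562 + 79 = 1203, q_5 = 2*249 + 35 = 533.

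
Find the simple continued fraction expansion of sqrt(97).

Write x_i = (sqrt(97) + m_i)/d_i with (m_0, d_0) = (0, 1). a_0 = floor(sqrt(97)) = 9, since 9^2 = 81 <= 97 < 100 = 10^2.
Iterate m_{i+1} = d_i*a_i - m_i, d_{i+1} = (97 - m_{i+1}^2)/d_i, a_{i+1} = floor((a_0 + m_{i+1})/d_{i+1}):
  m_1 = 1*9 - 0 = 9, d_1 = (97 - 9^2)/1 = 16/1 = 16, a_1 = floor((9 + 9)/16) = 1.
  m_2 = 16*1 - 9 = 7, d_2 = (97 - 7^2)/16 = 48/16 = 3, a_2 = floor((9 + 7)/3) = 5.
  m_3 = 3*5 - 7 = 8, d_3 = (97 - 8^2)/3 = 33/3 = 11, a_3 = floor((9 + 8)/11) = 1.
  m_4 = 11*1 - 8 = 3, d_4 = (97 - 3^2)/11 = 88/11 = 8, a_4 = floor((9 + 3)/8) = 1.
  m_5 = 8*1 - 3 = 5, d_5 = (97 - 5^2)/8 = 72/8 = 9, a_5 = floor((9 + 5)/9) = 1.
  m_6 = 9*1 - 5 = 4, d_6 = (97 - 4^2)/9 = 81/9 = 9, a_6 = floor((9 + 4)/9) = 1.
  m_7 = 9*1 - 4 = 5, d_7 = (97 - 5^2)/9 = 72/9 = 8, a_7 = floor((9 + 5)/8) = 1.
  m_8 = 8*1 - 5 = 3, d_8 = (97 - 3^2)/8 = 88/8 = 11, a_8 = floor((9 + 3)/11) = 1.
  m_9 = 11*1 - 3 = 8, d_9 = (97 - 8^2)/11 = 33/11 = 3, a_9 = floor((9 + 8)/3) = 5.
  m_10 = 3*5 - 8 = 7, d_10 = (97 - 7^2)/3 = 48/3 = 16, a_10 = floor((9 + 7)/16) = 1.
  m_11 = 16*1 - 7 = 9, d_11 = (97 - 9^2)/16 = 16/16 = 1, a_11 = floor((9 + 9)/1) = 18.
  m_12 = 1*18 - 9 = 9, d_12 = (97 - 9^2)/1 = 16/1 = 16: (m_12, d_12) = (m_1, d_1) = (9, 16), so from here the quotients repeat a_1, ..., a_11; the period length is 11.
Hence the expansion of sqrt(97) is a_0 = 9 followed by the repeating block 1, 5, 1, 1, 1, 1, 1, 1, 5, 1, 18 (period 11).

[9; (1, 5, 1, 1, 1, 1, 1, 1, 5, 1, 18)]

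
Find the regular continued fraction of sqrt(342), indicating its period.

[18; (2, 36)]

Write x_i = (sqrt(342) + m_i)/d_i with (m_0, d_0) = (0, 1). a_0 = floor(sqrt(342)) = 18, since 18^2 = 324 <= 342 < 361 = 19^2.
Iterate m_{i+1} = d_i*a_i - m_i, d_{i+1} = (342 - m_{i+1}^2)/d_i, a_{i+1} = floor((a_0 + m_{i+1})/d_{i+1}):
  m_1 = 1*18 - 0 = 18, d_1 = (342 - 18^2)/1 = 18/1 = 18, a_1 = floor((18 + 18)/18) = 2.
  m_2 = 18*2 - 18 = 18, d_2 = (342 - 18^2)/18 = 18/18 = 1, a_2 = floor((18 + 18)/1) = 36.
  m_3 = 1*36 - 18 = 18, d_3 = (342 - 18^2)/1 = 18/1 = 18: (m_3, d_3) = (m_1, d_1) = (18, 18), so from here the quotients repeat a_1, a_2; the period length is 2.
Hence the expansion of sqrt(342) is a_0 = 18 followed by the repeating block 2, 36 (period 2).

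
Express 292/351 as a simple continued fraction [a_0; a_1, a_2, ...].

[0; 1, 4, 1, 18, 1, 2]

Run the Euclidean algorithm on 292 and 351; the successive quotients are the partial quotients a_0, a_1, ... (each step inverts the fractional part left over by the previous one):
  292 = 0*351 + 292, so a_0 = 0.
  351 = 1*292 + 59, so a_1 = 1.
  292 = 4*59 + 56, so a_2 = 4.
  59 = 1*56 + 3, so a_3 = 1.
  56 = 18*3 + 2, so a_4 = 18.
  3 = 1*2 + 1, so a_5 = 1.
  2 = 2*1 + 0, so a_6 = 2.
The remainder reaches 0 after 7 divisions, so the expansion has 7 partial quotients, read off in order.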